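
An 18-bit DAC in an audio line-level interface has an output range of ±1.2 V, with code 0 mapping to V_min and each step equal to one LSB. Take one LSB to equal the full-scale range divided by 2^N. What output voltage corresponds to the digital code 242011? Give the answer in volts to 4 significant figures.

The full-scale span is 1.2 − (-1.2) = 2.4 V. LSB = 2.4 V / 2^18.
V_out = V_min + code × LSB = -1.2 V + 242011 × 2.4 V / 262144
      = -1.2 V + 2.21568 V = 1.01568 V.

1.016 V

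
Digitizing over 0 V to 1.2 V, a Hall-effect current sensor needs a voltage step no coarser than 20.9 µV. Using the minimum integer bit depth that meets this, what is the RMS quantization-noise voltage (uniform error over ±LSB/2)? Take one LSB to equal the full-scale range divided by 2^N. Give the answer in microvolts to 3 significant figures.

5.29 µV

Span = 1.2 V.
1.2 V / 20.9 µV = 57420. Since 2^15 = 32768 and 2^16 = 65536, N = 16.
One LSB is 1.2 V / 65536 = 18.311 µV.
RMS noise = LSB/√12 = 5.29 µV.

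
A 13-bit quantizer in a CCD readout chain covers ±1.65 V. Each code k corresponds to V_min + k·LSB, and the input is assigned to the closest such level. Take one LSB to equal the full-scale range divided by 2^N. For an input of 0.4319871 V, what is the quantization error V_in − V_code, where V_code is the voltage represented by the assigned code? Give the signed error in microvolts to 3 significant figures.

Full-scale range = 1.65 V − (-1.65 V) = 3.3 V. LSB = 3.3 V / 2^13 ≈ 402.8 µV.
(0.4319871 − (-1.65)) / LSB = 2.0819871 × 8192/3.3 = 5168.3752. Nearest integer: k = 5168.
Reconstructed level: -1.65 + 5168 × 3.3/8192 V = 0.4318359375 V.
V_in − V_code = 0.4319871 − (0.4318359375) = +151 µV.

+151 µV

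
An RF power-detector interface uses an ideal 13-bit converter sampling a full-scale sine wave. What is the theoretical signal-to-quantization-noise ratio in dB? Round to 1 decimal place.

6.02(13) + 1.76 = 78.26 + 1.76 = 80.02 dB.

80.0 dB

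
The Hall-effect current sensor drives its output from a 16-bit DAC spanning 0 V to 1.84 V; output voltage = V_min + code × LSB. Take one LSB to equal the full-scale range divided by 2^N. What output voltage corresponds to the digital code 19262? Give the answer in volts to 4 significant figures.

0.5408 V

Span = 1.84 V. LSB = 1.84 V / 2^16.
V_out = V_min + code × LSB = 0 V + 19262 × 1.84 V / 65536
      = 0 + 0.540803 = 0.540803 V.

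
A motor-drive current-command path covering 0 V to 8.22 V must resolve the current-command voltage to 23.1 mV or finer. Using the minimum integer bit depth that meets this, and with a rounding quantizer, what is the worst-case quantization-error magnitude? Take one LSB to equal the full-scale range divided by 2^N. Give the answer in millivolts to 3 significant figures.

8.03 mV

Span = 8.22 V.
8.22 V / 23.1 mV = 355.8. Since 2^8 = 256 and 2^9 = 512, N = 9.
Step size = 8.22/512 V = 16.055 mV.
|e|_max = LSB/2 = 8.03 mV.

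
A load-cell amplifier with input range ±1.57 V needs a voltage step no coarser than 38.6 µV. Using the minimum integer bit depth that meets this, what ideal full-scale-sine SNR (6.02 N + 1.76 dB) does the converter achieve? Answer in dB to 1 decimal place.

104.1 dB

Range = 1.57 − (-1.57) = 3.14 V.
3.14 V / 38.6 µV = 81350. Since 2^16 = 65536 and 2^17 = 131072, N = 17.
6.02(17) + 1.76 = 104.10 dB.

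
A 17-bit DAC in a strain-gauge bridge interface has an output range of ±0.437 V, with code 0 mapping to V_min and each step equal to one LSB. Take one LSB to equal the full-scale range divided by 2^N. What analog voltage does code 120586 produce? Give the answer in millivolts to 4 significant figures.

Span: 0.437 V − (-0.437 V) = 0.874 V. LSB = 0.874 V / 2^17.
Output = V_min + (120586/131072) × range = -0.437 + 0.919998 × 0.874 V
      = -0.437 V + 0.804078 V = 0.367078 V.

367.1 mV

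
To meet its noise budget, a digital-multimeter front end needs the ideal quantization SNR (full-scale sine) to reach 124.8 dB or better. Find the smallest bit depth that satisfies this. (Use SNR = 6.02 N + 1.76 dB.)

21 bits

Solving 6.02 N ≥ 124.8 − 1.76: N ≥ 20.439. Round up → N = 21.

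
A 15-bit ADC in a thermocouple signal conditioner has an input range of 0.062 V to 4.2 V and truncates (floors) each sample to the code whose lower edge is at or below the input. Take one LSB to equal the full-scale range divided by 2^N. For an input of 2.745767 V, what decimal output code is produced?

Full-scale range = 4.2 V − (0.062 V) = 4.138 V. LSB = 4.138 V / 2^15 ≈ 126.3 µV.
(V_in − V_min) × 2^15/range = (2.745767 − (0.062)) × 32768/4.138 = 21252.218.
Floor → code = 21252.

21252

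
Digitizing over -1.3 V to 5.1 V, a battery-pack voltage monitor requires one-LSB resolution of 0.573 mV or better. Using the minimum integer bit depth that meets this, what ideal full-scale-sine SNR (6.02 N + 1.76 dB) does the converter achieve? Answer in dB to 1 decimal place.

Range = 5.1 − (-1.3) = 6.4 V.
6.4 V / 0.573 mV = 11170. Since 2^13 = 8192 and 2^14 = 16384, N = 14.
Ideal SNR at N = 14: 6.02·14 + 1.76 = 86.0 dB.

86.0 dB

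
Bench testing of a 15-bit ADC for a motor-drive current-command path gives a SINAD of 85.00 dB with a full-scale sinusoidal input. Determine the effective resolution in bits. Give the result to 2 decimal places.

13.83 bits

ENOB = (SINAD − 1.76) / 6.02 = (85.00 − 1.76) / 6.02 = 83.24 / 6.02 = 13.8272.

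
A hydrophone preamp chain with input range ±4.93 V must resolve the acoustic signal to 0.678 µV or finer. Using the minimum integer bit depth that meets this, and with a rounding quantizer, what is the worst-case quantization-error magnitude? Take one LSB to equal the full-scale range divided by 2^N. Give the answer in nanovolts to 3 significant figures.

294 nV

Range = 4.93 − (-4.93) = 9.86 V.
9.86 V / 0.678 µV = 1.454e7. Since 2^23 = 8388608 and 2^24 = 16777216, N = 24.
One LSB is 9.86 V / 16777216 = 0.58770 µV.
Max error for round-to-nearest is LSB/2 = 294 nV.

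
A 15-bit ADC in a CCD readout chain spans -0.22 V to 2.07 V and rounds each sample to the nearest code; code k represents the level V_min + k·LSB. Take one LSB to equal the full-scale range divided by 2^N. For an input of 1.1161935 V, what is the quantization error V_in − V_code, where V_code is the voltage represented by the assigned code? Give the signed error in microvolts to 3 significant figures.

Span: 2.07 V − (-0.22 V) = 2.29 V. LSB = 2.29 V / 2^15 ≈ 69.89 µV.
(V_in − V_min)/LSB = (1.1161935 − (-0.22)) × 32768/2.29 = 19119.8204 → nearest code k = 19120.
V_code = -0.22 + (19120/32768) × 2.29 = 1.1162060547 V.
e = 1.1161935 − (1.1162060547) = −12.6 µV.

−12.6 µV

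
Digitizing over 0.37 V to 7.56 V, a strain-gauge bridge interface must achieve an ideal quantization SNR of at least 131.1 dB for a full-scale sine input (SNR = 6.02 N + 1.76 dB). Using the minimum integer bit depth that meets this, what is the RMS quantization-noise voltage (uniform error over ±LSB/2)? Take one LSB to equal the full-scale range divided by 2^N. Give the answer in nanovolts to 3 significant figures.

495 nV

Range = 7.56 − (0.37) = 7.19 V.
N ≥ (131.1 − 1.76)/6.02 = 21.485 → N_min = 22.
One LSB is 7.19 V / 4194304 = 1.7142 µV.
RMS noise = LSB/√12 = 495 nV.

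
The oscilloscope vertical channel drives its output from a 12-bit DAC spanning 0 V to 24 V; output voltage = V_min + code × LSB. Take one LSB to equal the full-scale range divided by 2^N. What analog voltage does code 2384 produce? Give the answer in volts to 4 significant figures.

13.97 V

Range is 24 V. LSB = 24 V / 2^12.
Output = V_min + (2384/4096) × range = 0 + 0.582031 × 24 V
      = 0 V + 13.9688 V = 13.9688 V.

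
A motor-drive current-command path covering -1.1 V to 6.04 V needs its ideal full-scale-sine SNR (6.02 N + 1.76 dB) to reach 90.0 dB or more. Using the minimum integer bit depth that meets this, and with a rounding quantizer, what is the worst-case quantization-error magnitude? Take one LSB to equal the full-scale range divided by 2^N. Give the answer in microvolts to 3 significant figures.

109 µV

Range = 6.04 − (-1.1) = 7.14 V.
N ≥ (90.0 − 1.76)/6.02 = 14.658 → N_min = 15.
LSB = 7.14 V / 2^15 = 217.90 µV.
Half an LSB is 109 µV.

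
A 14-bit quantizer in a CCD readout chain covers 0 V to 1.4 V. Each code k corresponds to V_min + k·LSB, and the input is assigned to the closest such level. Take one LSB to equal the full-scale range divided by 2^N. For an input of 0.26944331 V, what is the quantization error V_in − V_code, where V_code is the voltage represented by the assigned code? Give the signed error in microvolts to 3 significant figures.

Range is 1.4 V. LSB = 1.4 V / 2^14 ≈ 85.45 µV.
Position in LSBs: (0.26944331 − (0)) × 16384/1.4 = 3153.2566; rounding gives k = 3153.
V_code = 0 + (3153/16384) × 1.4 = 0.26942138672 V.
Error = V_in − V_code = 0.26944331 − (0.26942138672) = +21.9 µV.

+21.9 µV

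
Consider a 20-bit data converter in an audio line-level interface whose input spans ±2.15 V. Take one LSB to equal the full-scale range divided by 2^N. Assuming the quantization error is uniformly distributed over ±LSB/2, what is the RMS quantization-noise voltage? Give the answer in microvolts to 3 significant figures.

1.18 µV

The full-scale span is 2.15 − (-2.15) = 4.3 V.
LSB = 4.3 V / 2^20 = 4.1008 µV.
RMS of a uniform error over width LSB is LSB/√12 = 1.18 µV.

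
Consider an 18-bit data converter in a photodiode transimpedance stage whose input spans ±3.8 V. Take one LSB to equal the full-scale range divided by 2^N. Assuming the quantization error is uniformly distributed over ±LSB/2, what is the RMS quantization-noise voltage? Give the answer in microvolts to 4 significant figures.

Full-scale range = 3.8 V − (-3.8 V) = 7.6 V.
Step size = 7.6/262144 V = 28.9917 µV.
For a uniform distribution on [−LSB/2, +LSB/2], V_rms = LSB/√12 = 28.9917 µV/3.4641 = 8.369 µV.

8.369 µV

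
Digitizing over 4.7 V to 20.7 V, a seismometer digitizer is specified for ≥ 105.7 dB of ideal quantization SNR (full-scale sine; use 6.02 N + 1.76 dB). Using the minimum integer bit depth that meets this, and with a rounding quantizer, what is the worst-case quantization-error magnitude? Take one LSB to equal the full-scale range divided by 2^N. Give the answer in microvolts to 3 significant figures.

Range = 20.7 − (4.7) = 16 V.
N ≥ (105.7 − 1.76)/6.02 = 17.266 → N_min = 18.
One LSB is 16 V / 262144 = 61.035 µV.
|e|_max = LSB/2 = 30.5 µV.

30.5 µV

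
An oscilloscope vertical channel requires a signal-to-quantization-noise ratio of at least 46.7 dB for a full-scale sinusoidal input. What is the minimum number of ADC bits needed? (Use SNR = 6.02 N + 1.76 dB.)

8 bits

6.02 N + 1.76 ≥ 46.7 gives N ≥ 7.465, so the minimum integer is 8.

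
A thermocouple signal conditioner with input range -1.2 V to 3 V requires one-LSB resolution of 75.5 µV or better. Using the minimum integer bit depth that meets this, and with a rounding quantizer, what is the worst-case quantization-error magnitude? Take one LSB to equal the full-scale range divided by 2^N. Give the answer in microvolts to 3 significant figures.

Full-scale range = 3 V − (-1.2 V) = 4.2 V.
4.2 V / 75.5 µV = 55630. Since 2^15 = 32768 and 2^16 = 65536, N = 16.
One LSB is 4.2 V / 65536 = 64.087 µV.
Max error for round-to-nearest is LSB/2 = 32.0 µV.

32.0 µV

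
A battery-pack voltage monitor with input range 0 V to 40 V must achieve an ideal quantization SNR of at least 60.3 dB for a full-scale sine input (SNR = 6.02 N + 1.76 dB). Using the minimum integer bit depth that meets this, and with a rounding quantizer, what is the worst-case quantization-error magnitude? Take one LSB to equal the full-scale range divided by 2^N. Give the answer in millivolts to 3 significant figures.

V_FS = 40 V.
N ≥ (60.3 − 1.76)/6.02 = 9.724 → N_min = 10.
LSB = 40 V ÷ 2^10 = 40/1024 V = 39.063 mV.
Half an LSB is 19.5 mV.

19.5 mV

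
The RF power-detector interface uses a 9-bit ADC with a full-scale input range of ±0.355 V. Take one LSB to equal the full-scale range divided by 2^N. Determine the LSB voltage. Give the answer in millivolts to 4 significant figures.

Span: 0.355 V − (-0.355 V) = 0.71 V.
Number of codes = 2^9 = 512.
Step size = 0.71/512 V = 1.387 mV.

1.387 mV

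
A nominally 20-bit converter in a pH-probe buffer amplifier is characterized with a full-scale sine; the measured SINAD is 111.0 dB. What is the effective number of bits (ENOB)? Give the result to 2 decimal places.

ENOB = (111.0 − 1.76)/6.02 = 18.1462 bits.

18.15 bits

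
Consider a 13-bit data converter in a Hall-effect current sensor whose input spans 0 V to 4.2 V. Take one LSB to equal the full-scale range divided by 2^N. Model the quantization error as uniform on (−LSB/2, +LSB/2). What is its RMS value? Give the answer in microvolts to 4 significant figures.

Span = 4.2 V.
One LSB is 4.2 V / 8192 = 0.512695 mV.
RMS of a uniform error over width LSB is LSB/√12 = 148.0 µV.

148.0 µV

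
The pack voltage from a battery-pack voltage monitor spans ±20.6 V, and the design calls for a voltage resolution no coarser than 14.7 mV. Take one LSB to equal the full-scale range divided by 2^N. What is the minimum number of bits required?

12 bits

Full-scale range = 20.6 V − (-20.6 V) = 41.2 V.
41.2 V / 14.7 mV = 2803. Since 2^11 = 2048 and 2^12 = 4096, N = 12.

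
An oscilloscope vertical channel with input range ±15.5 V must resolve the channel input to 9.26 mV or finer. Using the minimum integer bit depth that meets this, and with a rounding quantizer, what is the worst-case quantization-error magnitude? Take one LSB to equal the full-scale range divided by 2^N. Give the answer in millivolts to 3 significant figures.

3.78 mV

Full-scale range = 15.5 V − (-15.5 V) = 31 V.
Need 2^N ≥ 31 V / 9.26 mV = 3348 → N_min = 12.
One LSB is 31 V / 4096 = 7.5684 mV.
Half an LSB is 3.78 mV.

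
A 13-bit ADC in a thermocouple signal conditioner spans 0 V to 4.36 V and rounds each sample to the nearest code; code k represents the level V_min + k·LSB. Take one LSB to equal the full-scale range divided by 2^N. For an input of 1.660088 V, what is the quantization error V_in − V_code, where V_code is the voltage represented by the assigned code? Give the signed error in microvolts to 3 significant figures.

+73.4 µV

Full-scale range = 4.36 V. LSB = 4.36 V / 2^13 ≈ 0.5322 mV.
Position in LSBs: (1.660088 − (0)) × 8192/4.36 = 3119.1378; rounding gives k = 3119.
Reconstructed level: 0 + 3119 × 4.36/8192 V = 1.660014648 V.
V_in − V_code = 1.660088 − (1.660014648) = +73.4 µV.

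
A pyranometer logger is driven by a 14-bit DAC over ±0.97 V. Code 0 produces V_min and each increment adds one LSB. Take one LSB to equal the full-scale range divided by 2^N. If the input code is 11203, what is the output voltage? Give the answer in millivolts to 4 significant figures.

Range = 0.97 − (-0.97) = 1.94 V. LSB = 1.94 V / 2^14.
V_out = -0.97 + 11203 × (1.94/16384) V
      = -0.97 + 1.32653 = 0.356527 V.

356.5 mV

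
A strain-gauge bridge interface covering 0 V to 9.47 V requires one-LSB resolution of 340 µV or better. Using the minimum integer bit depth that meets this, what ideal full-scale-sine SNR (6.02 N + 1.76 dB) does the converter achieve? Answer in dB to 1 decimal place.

92.1 dB

Span = 9.47 V.
Need 2^N ≥ 9.47 V / 340 µV = 27850 → N_min = 15.
Ideal SNR at N = 15: 6.02·15 + 1.76 = 92.1 dB.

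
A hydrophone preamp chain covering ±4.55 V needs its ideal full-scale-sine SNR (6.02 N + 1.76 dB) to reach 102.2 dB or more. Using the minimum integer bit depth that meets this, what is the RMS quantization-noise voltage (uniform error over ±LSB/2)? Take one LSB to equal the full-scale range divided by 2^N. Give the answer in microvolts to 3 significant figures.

Span: 4.55 V − (-4.55 V) = 9.1 V.
Required N = ⌈(102.2 − 1.76)/6.02⌉ = ⌈16.684⌉ = 17.
One LSB is 9.1 V / 131072 = 69.427 µV.
V_rms = LSB/√12 = 20.0 µV.

20.0 µV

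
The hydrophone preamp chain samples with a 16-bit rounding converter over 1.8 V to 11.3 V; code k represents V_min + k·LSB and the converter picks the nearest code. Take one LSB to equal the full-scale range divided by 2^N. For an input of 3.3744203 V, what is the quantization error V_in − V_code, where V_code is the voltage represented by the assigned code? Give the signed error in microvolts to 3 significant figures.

Span: 11.3 V − (1.8 V) = 9.5 V. LSB = 9.5 V / 2^16 ≈ 145.0 µV.
(3.3744203 − (1.8)) / LSB = 1.5744203 × 65536/9.5 = 10861.1799. Nearest integer: k = 10861.
V_code = 1.8 + (10861/65536) × 9.5 = 3.3743942261 V.
V_in − V_code = 3.3744203 − (3.3743942261) = +26.1 µV.

+26.1 µV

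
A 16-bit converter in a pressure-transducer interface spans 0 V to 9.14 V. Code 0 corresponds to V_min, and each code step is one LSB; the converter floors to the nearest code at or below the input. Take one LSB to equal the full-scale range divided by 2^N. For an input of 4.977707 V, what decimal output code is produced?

Span = 9.14 V. LSB = 9.14 V / 2^16 ≈ 139.5 µV.
V_in − V_min = 4.977707 − (0) = 4.977707 V.
Divide by LSB: 4.977707 × 65536/9.14 = 35691.3573.
Truncating gives code 35691.

35691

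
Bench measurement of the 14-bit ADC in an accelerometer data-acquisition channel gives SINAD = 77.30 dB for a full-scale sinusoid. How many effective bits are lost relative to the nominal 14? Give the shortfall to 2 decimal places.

1.45 bits

ENOB = (SINAD − 1.76)/6.02 = (77.30 − 1.76)/6.02 = 12.5482 bits.
Shortfall = 14 − 12.5482 = 1.4518 bits.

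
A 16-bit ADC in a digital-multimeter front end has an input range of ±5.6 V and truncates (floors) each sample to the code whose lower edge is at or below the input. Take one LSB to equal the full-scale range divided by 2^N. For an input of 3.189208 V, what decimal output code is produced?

51429

Range = 5.6 − (-5.6) = 11.2 V. LSB = 11.2 V / 2^16 ≈ 170.9 µV.
V_in − V_min = 3.189208 − (-5.6) = 8.789208 V.
Divide by LSB: 8.789208 × 65536/11.2 = 51429.4228.
Truncating gives code 51429.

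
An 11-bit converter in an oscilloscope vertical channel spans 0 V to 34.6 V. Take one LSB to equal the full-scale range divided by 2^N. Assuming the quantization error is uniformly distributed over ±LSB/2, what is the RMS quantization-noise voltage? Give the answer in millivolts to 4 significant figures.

Full-scale range = 34.6 V.
LSB = 34.6 V ÷ 2^11 = 34.6/2048 V = 16.8945 mV.
RMS of a uniform error over width LSB is LSB/√12 = 4.877 mV.

4.877 mV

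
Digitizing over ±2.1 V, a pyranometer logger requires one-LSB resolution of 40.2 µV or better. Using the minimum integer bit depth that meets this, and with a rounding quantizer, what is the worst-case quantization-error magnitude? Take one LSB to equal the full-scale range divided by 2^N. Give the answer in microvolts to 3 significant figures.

16.0 µV

The full-scale span is 2.1 − (-2.1) = 4.2 V.
Required number of levels: 4.2/40.2 µV = 104480; smallest N with 2^N ≥ that is 17.
Step size = 4.2/131072 V = 32.043 µV.
|e|_max = LSB/2 = 16.0 µV.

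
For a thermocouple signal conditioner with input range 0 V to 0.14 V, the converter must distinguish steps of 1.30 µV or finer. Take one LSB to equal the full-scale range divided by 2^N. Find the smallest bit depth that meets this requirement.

Full-scale range = 0.14 V.
Need 2^N ≥ 0.14 V / 1.30 µV = 107700 → N_min = 17.

17 bits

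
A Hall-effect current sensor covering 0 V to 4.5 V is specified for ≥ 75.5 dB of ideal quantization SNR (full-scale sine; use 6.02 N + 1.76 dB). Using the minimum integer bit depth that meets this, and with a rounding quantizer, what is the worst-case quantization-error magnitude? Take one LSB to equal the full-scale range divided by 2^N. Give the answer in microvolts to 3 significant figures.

275 µV

Full-scale range = 4.5 V.
N ≥ (75.5 − 1.76)/6.02 = 12.249 → N_min = 13.
LSB = 4.5 V ÷ 2^13 = 4.5/8192 V = 0.54932 mV.
Max error for round-to-nearest is LSB/2 = 275 µV.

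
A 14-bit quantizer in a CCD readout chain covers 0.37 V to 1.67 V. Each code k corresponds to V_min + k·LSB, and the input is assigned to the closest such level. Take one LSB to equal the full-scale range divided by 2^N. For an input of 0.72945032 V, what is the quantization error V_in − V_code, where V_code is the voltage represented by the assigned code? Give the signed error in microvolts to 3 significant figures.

Range = 1.67 − (0.37) = 1.3 V. LSB = 1.3 V / 2^14 ≈ 79.35 µV.
Position in LSBs: (0.72945032 − (0.37)) × 16384/1.3 = 4530.1800; rounding gives k = 4530.
V_code = 0.37 + (4530/16384) × 1.3 = 0.72943603516 V.
Error = V_in − V_code = 0.72945032 − (0.72943603516) = +14.3 µV.

+14.3 µV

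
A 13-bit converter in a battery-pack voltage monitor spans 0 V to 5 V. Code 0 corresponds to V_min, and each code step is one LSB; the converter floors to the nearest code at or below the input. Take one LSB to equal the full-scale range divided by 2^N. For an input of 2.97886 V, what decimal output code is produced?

V_FS = 5 V. LSB = 5 V / 2^13 ≈ 0.6104 mV.
code = ⌊(V_in − V_min)/LSB⌋ = ⌊(V_in − V_min) × 2^13 / range⌋
     = ⌊(2.97886 − (0)) × 8192 / 5⌋ = ⌊2.97886 × 8192/5⌋
     = ⌊4880.564⌋ = 4880.

4880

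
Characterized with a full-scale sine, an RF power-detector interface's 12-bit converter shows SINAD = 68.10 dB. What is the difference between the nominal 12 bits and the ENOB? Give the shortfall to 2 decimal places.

N_eff = (68.10 − 1.76)/6.02 = 11.0199 bits.
Lost resolution: 12 − 11.0199 = 0.9801 bits.

0.98 bits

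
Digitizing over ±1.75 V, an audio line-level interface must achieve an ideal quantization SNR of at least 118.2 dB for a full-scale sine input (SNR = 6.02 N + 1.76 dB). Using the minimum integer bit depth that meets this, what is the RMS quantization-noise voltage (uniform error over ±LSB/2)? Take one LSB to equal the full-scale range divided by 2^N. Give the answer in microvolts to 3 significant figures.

The full-scale span is 1.75 − (-1.75) = 3.5 V.
Solving 6.02 N ≥ 118.2 − 1.76: N ≥ 19.342. Round up → N = 20.
LSB = 3.5 V ÷ 2^20 = 3.5/1048576 V = 3.3379 µV.
V_rms = LSB/√12 = 0.964 µV.

0.964 µV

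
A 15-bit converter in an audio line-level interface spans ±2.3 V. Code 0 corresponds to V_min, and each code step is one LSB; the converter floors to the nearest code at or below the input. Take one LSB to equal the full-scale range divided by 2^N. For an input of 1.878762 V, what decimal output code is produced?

29767

Span: 2.3 V − (-2.3 V) = 4.6 V. LSB = 4.6 V / 2^15 ≈ 140.4 µV.
code = ⌊(V_in − V_min)/LSB⌋ = ⌊(V_in − V_min) × 2^15 / range⌋
     = ⌊(1.878762 − (-2.3)) × 32768 / 4.6⌋ = ⌊4.178762 × 32768/4.6⌋
     = ⌊29767.320⌋ = 29767.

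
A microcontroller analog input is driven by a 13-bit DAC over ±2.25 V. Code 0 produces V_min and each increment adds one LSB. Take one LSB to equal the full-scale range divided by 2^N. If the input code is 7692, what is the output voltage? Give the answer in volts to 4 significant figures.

Range = 2.25 − (-2.25) = 4.5 V. LSB = 4.5 V / 2^13.
V_out = -2.25 + 7692 × (4.5/8192) V
      = -2.25 V + 4.22534 V = 1.97534 V.

1.975 V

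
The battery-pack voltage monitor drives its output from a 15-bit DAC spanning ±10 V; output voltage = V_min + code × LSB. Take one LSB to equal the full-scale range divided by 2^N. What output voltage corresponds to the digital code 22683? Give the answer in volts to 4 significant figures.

3.845 V

Span: 10 V − (-10 V) = 20 V. LSB = 20 V / 2^15.
V_out = -10 + 22683 × (20/32768) V
      = -10 V + 13.8446 V = 3.84460 V.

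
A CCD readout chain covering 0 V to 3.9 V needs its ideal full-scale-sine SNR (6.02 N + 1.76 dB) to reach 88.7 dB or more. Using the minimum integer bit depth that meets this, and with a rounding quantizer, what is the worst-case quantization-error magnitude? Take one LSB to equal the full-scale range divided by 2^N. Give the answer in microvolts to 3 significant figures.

Full-scale range = 3.9 V.
N ≥ (88.7 − 1.76)/6.02 = 14.442 → N_min = 15.
LSB = 3.9 V ÷ 2^15 = 3.9/32768 V = 119.02 µV.
Max error for round-to-nearest is LSB/2 = 59.5 µV.

59.5 µV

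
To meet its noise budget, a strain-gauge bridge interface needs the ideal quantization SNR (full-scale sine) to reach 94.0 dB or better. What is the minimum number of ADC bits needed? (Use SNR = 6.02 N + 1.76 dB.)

16 bits

N ≥ (94.0 − 1.76)/6.02 = 15.322 → N_min = 16.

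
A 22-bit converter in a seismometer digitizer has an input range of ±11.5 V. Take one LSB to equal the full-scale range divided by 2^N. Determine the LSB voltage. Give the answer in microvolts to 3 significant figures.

The full-scale span is 11.5 − (-11.5) = 23 V.
2^22 = 4194304 levels.
LSB = 23 V ÷ 2^22 = 23/4194304 V = 5.48 µV.

5.48 µV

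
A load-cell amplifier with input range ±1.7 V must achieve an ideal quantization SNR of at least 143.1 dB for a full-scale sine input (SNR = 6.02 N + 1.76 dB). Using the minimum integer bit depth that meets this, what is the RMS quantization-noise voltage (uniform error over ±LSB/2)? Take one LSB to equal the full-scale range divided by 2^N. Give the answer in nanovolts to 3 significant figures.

58.5 nV

Range = 1.7 − (-1.7) = 3.4 V.
Solving 6.02 N ≥ 143.1 − 1.76: N ≥ 23.478. Round up → N = 24.
Step size = 3.4/16777216 V = 202.66 nV.
V_rms = LSB/√12 = 58.5 nV.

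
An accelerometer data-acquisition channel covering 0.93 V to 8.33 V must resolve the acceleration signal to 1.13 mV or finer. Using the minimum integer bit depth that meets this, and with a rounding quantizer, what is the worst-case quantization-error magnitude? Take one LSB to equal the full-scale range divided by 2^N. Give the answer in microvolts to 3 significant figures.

452 µV

Span: 8.33 V − (0.93 V) = 7.4 V.
Need 2^N ≥ 7.4 V / 1.13 mV = 6549 → N_min = 13.
Step size = 7.4/8192 V = 0.90332 mV.
|e|_max = LSB/2 = 452 µV.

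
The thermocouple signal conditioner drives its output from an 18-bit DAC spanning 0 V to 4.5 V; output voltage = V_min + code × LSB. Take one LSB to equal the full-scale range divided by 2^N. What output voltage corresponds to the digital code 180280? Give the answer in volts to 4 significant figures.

Span = 4.5 V. LSB = 4.5 V / 2^18.
Output = V_min + (180280/262144) × range = 0 + 0.687714 × 4.5 V
      = 0 V + 3.09471 V = 3.09471 V.

3.095 V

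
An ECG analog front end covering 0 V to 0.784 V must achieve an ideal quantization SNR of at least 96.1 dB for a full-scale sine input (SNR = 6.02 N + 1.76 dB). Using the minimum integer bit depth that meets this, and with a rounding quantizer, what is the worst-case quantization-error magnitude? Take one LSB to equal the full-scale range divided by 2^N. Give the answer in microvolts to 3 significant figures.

5.98 µV

V_FS = 0.784 V.
Solving 6.02 N ≥ 96.1 − 1.76: N ≥ 15.671. Round up → N = 16.
Step size = 0.784/65536 V = 11.963 µV.
|e|_max = LSB/2 = 5.98 µV.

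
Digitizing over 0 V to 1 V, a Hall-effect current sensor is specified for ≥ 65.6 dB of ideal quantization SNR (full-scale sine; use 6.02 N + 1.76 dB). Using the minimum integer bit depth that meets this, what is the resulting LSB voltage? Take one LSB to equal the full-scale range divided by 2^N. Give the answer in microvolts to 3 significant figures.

Span = 1 V.
6.02 N + 1.76 ≥ 65.6 gives N ≥ 10.605, so the minimum integer is 11.
LSB = 1 V / 2^11 = 488 µV.

488 µV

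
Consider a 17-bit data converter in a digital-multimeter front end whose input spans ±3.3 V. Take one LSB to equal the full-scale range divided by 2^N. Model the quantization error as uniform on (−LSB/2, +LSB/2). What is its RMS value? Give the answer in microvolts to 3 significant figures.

14.5 µV

The full-scale span is 3.3 − (-3.3) = 6.6 V.
One LSB is 6.6 V / 131072 = 50.354 µV.
For a uniform distribution on [−LSB/2, +LSB/2], V_rms = LSB/√12 = 50.354 µV/3.4641 = 14.5 µV.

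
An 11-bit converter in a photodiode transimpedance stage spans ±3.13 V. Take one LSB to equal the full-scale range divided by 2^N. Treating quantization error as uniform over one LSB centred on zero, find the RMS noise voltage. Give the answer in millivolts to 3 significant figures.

0.882 mV

The full-scale span is 3.13 − (-3.13) = 6.26 V.
LSB = 6.26 V ÷ 2^11 = 6.26/2048 V = 3.0566 mV.
RMS of a uniform error over width LSB is LSB/√12 = 0.882 mV.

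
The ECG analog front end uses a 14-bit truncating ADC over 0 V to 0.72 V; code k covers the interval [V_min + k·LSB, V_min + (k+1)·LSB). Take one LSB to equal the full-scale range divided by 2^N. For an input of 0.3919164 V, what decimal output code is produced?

V_FS = 0.72 V. LSB = 0.72 V / 2^14 ≈ 43.95 µV.
code = ⌊(V_in − V_min)/LSB⌋ = ⌊(V_in − V_min) × 2^14 / range⌋
     = ⌊(0.3919164 − (0)) × 16384 / 0.72⌋ = ⌊0.3919164 × 16384/0.72⌋
     = ⌊8918.275⌋ = 8918.

8918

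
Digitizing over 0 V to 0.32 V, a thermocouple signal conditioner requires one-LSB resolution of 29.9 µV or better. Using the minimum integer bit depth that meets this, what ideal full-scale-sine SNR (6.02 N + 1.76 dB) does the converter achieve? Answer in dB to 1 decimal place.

86.0 dB

Full-scale range = 0.32 V.
Levels needed ≥ 0.32/29.9 µV = 10700. 2^14 = 16384 suffices, so N_min = 14.
Ideal SNR at N = 14: 6.02·14 + 1.76 = 86.0 dB.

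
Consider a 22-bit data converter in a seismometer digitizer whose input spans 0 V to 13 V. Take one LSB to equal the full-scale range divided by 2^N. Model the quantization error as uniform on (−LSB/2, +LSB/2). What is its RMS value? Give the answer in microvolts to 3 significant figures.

0.895 µV

Span = 13 V.
LSB = 13 V / 2^22 = 3.0994 µV.
RMS of a uniform error over width LSB is LSB/√12 = 0.895 µV.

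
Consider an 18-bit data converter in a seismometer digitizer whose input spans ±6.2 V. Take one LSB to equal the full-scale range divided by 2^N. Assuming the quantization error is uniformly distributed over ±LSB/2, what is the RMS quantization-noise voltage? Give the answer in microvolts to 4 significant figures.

Span: 6.2 V − (-6.2 V) = 12.4 V.
LSB = 12.4 V ÷ 2^18 = 12.4/262144 V = 47.3022 µV.
For a uniform distribution on [−LSB/2, +LSB/2], V_rms = LSB/√12 = 47.3022 µV/3.4641 = 13.65 µV.

13.65 µV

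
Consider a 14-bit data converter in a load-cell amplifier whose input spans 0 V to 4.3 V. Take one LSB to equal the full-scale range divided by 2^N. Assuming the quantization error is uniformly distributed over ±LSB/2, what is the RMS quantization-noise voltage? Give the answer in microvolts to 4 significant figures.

Range is 4.3 V.
LSB = 4.3 V / 2^14 = 262.451 µV.
σ_q = LSB/√12 = 262.451 µV/3.4641 = 75.76 µV.

75.76 µV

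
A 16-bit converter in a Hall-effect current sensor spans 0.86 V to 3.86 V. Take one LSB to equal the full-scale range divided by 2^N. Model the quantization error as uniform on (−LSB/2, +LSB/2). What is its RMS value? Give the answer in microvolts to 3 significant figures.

The full-scale span is 3.86 − (0.86) = 3 V.
LSB = 3 V ÷ 2^16 = 3/65536 V = 45.776 µV.
For a uniform distribution on [−LSB/2, +LSB/2], V_rms = LSB/√12 = 45.776 µV/3.4641 = 13.2 µV.

13.2 µV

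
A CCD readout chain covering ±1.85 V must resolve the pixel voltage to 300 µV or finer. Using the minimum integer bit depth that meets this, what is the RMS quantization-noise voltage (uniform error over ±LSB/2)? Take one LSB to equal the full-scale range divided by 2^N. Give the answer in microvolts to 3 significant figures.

Range = 1.85 − (-1.85) = 3.7 V.
Required number of levels: 3.7/300 µV = 12333; smallest N with 2^N ≥ that is 14.
One LSB is 3.7 V / 16384 = 225.83 µV.
V_rms = LSB/√12 = 65.2 µV.

65.2 µV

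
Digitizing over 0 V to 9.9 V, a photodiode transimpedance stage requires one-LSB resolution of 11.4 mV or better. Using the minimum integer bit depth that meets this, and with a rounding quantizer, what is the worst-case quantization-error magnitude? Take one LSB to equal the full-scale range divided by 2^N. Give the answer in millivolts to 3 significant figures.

4.83 mV

Full-scale range = 9.9 V.
Need 2^N ≥ 9.9 V / 11.4 mV = 868.4 → N_min = 10.
Step size = 9.9/1024 V = 9.6680 mV.
Max error for round-to-nearest is LSB/2 = 4.83 mV.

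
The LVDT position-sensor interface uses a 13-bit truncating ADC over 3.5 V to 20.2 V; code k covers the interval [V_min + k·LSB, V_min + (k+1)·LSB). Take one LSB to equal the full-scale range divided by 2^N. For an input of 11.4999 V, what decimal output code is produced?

Span: 20.2 V − (3.5 V) = 16.7 V. LSB = 16.7 V / 2^13 ≈ 2.039 mV.
code = ⌊(V_in − V_min)/LSB⌋ = ⌊(V_in − V_min) × 2^13 / range⌋
     = ⌊(11.4999 − (3.5)) × 8192 / 16.7⌋ = ⌊7.9999 × 8192/16.7⌋
     = ⌊3924.262⌋ = 3924.

3924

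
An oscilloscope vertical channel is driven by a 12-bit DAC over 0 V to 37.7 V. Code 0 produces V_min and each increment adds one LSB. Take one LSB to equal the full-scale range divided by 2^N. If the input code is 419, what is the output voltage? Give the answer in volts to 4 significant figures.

3.857 V

Full-scale range = 37.7 V. LSB = 37.7 V / 2^12.
V_out = V_min + code × LSB = 0 V + 419 × 37.7 V / 4096
      = 0 V + 3.85652 V = 3.85652 V.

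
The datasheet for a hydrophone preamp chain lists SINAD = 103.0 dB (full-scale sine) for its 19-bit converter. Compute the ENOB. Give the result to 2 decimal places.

16.82 bits

(103.0 − 1.76) / 6.02 = 101.24/6.02 = 16.8173 effective bits.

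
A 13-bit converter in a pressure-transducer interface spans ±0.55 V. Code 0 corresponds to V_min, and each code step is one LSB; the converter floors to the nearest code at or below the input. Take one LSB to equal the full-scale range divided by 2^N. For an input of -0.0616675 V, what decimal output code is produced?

The full-scale span is 0.55 − (-0.55) = 1.1 V. LSB = 1.1 V / 2^13 ≈ 134.3 µV.
V_in − V_min = -0.0616675 − (-0.55) = 0.4883325 V.
Divide by LSB: 0.4883325 × 8192/1.1 = 3636.7453.
Truncating gives code 3636.

3636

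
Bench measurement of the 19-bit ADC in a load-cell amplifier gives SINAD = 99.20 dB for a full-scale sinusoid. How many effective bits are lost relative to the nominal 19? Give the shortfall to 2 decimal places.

Effective bits = (99.20 − 1.76)/6.02 = 16.1860.
Shortfall = 19 − 16.1860 = 2.8140 bits.

2.81 bits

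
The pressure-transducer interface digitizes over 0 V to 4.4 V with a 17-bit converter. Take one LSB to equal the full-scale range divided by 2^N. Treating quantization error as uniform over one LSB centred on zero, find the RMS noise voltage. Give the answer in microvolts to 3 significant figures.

9.69 µV

Full-scale range = 4.4 V.
LSB = 4.4 V / 2^17 = 33.569 µV.
σ_q = LSB/√12 = 33.569 µV/3.4641 = 9.69 µV.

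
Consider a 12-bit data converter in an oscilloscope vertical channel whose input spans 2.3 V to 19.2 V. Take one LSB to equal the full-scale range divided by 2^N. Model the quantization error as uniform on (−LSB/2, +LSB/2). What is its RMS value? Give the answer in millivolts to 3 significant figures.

Span: 19.2 V − (2.3 V) = 16.9 V.
LSB = 16.9 V ÷ 2^12 = 16.9/4096 V = 4.1260 mV.
V_rms = LSB/√12 = 4.1260 mV / √12 = 1.19 mV.

1.19 mV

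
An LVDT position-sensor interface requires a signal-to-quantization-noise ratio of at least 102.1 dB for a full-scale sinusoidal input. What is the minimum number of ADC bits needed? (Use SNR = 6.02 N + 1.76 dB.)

Required N = ⌈(102.1 − 1.76)/6.02⌉ = ⌈16.668⌉ = 17.

17 bits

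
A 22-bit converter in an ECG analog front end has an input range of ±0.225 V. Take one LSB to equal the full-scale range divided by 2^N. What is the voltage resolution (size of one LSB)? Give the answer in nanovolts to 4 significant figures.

Full-scale range = 0.225 V − (-0.225 V) = 0.45 V.
2^22 = 4194304 levels.
One LSB is 0.45 V / 4194304 = 107.3 nV.

107.3 nV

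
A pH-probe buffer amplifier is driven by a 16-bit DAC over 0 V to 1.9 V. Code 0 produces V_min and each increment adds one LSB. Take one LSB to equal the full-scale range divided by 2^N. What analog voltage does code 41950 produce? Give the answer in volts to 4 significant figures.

V_FS = 1.9 V. LSB = 1.9 V / 2^16.
V_out = V_min + code × LSB = 0 V + 41950 × 1.9 V / 65536
      = 0 + 1.21620 = 1.21620 V.

1.216 V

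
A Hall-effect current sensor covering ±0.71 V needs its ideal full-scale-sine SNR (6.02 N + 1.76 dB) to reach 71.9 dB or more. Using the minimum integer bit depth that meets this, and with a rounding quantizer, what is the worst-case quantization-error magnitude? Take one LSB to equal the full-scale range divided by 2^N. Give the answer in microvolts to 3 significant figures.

Full-scale range = 0.71 V − (-0.71 V) = 1.42 V.
Solving 6.02 N ≥ 71.9 − 1.76: N ≥ 11.651. Round up → N = 12.
LSB = 1.42 V / 2^12 = 346.68 µV.
|e|_max = LSB/2 = 173 µV.

173 µV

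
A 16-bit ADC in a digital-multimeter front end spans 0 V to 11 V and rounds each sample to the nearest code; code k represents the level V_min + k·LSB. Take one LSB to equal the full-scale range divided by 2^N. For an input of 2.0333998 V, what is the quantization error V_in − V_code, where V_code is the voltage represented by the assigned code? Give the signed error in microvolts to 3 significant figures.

Range is 11 V. LSB = 11 V / 2^16 ≈ 167.8 µV.
Position in LSBs: (2.0333998 − (0)) × 65536/11 = 12114.6263; rounding gives k = 12115.
V_code = 0 + (12115/65536) × 11 = 2.0334625244 V.
V_in − V_code = 2.0333998 − (2.0334625244) = −62.7 µV.

−62.7 µV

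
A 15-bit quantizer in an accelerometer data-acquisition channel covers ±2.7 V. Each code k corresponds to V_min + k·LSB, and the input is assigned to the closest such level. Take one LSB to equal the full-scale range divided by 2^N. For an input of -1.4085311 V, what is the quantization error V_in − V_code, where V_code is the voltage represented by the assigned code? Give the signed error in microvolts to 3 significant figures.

Range = 2.7 − (-2.7) = 5.4 V. LSB = 5.4 V / 2^15 ≈ 164.8 µV.
(V_in − V_min)/LSB = (-1.4085311 − (-2.7)) × 32768/5.4 = 7836.8246 → nearest code k = 7837.
V_code = -2.7 + (7837/32768) × 5.4 = -1.4085021973 V.
Error = V_in − V_code = -1.4085311 − (-1.4085021973) = −28.9 µV.

−28.9 µV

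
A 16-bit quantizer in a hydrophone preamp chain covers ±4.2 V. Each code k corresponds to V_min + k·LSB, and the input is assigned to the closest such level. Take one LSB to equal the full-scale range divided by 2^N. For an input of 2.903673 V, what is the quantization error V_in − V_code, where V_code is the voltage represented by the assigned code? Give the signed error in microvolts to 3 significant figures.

+23.1 µV

Range = 4.2 − (-4.2) = 8.4 V. LSB = 8.4 V / 2^16 ≈ 128.2 µV.
(V_in − V_min)/LSB = (2.903673 − (-4.2)) × 65536/8.4 = 55422.1802 → nearest code k = 55422.
V_code = -4.2 + (55422/65536) × 8.4 = 2.9036499023 V.
Error = V_in − V_code = 2.903673 − (2.9036499023) = +23.1 µV.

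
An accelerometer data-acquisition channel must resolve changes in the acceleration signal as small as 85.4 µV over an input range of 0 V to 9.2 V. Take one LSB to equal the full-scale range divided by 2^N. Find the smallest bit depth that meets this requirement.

17 bits

Full-scale range = 9.2 V.
Levels needed ≥ 9.2/85.4 µV = 107700. 2^17 = 131072 suffices, so N_min = 17.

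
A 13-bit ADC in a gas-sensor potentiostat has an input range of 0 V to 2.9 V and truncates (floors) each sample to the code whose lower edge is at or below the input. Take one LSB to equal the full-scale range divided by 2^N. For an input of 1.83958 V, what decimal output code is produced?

5196

V_FS = 2.9 V. LSB = 2.9 V / 2^13 ≈ 354.0 µV.
V_in − V_min = 1.83958 − (0) = 1.83958 V.
Divide by LSB: 1.83958 × 8192/2.9 = 5196.4963.
Truncating gives code 5196.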